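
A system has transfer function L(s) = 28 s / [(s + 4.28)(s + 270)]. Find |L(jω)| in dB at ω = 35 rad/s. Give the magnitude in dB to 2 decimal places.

-19.82 dB

|j35| = 35
|j35 + 4.28| = √(35² + 4.28²) = 35.26
|j35 + 270| = √(35² + 270²) = 272.3
|L(j35)| = 28 × 35 / (35.26 × 272.3) = 0.10208
20 log₁₀(0.10208) = -19.821 dB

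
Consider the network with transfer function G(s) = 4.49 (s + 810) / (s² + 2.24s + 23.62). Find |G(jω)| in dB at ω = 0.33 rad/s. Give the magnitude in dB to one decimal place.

43.8 dB

|j0.33 + 810| = √(0.33² + 810²) = 810
|(j0.33)² + 2.24(j0.33) + 23.62| = |23.511 + j0.7392| = 23.52
|G(j0.33)| = 4.49 × 810 / 23.52 = 154.61
20 log₁₀(154.61) = 43.78 dB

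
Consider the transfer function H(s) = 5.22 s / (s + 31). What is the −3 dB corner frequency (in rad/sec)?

For a single-pole high-pass, the −3 dB point is at the pole: ω = 31 rad/sec.

31 rad/sec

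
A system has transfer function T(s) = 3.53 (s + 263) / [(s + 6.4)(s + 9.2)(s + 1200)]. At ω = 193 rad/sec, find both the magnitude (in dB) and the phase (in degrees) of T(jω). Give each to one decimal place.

|T| = -91.9 dB, ∠T = -148.2 deg

|j193 + 263| = √(193² + 263²) = 326.2
|j193 + 6.4| = √(193² + 6.4²) = 193.1
|j193 + 9.2| = √(193² + 9.2²) = 193.2
|j193 + 1200| = √(193² + 1200²) = 1215
|T(j193)| = 3.53 × 326.2 / (193.1 × 193.2 × 1215) = 2.5393e-05
20 log₁₀(2.5393e-05) = -91.91 dB
∠(j193 + 263) = arctan(193/263) = 36.27°
∠(j193 + 6.4) = arctan(193/6.4) = 88.10°
∠(j193 + 9.2) = arctan(193/9.2) = 87.27°
∠(j193 + 1200) = arctan(193/1200) = 9.14°
∠T(j193) = 36.27° − (88.10° + 87.27° + 9.14°) = -148.24°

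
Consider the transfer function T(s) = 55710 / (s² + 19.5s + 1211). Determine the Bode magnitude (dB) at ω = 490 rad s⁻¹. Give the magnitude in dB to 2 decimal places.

|(j490)² + 19.5(j490) + 1211| = |-2.3889e+05 + j9555| = 2.391e+05
|T(j490)| = 55710 / 2.391e+05 = 0.23302
20 log₁₀(0.23302) = -12.652 dB

-12.65 dB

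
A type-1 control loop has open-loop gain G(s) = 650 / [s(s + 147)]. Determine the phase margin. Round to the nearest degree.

Gain crossover: |G(jω)| = 1 at ω ≈ 4.42 rad/sec.
∠G(j4.42) = −90° − arctan(4.42/147) ≈ -91.72°
PM = 180° + (-91.72°) = 88.28°

88°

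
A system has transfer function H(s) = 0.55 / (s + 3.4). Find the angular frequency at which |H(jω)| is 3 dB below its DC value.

For a single-pole low-pass, the −3 dB point is at the pole: ω = 3.4 rad/sec.

3.4 rad/sec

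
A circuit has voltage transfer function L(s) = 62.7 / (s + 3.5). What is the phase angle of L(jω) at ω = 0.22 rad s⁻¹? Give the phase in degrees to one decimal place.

-3.6 deg

∠(j0.22 + 3.5) = arctan(0.22/3.5) = 3.60°
∠L(j0.22) = −3.60° = -3.60°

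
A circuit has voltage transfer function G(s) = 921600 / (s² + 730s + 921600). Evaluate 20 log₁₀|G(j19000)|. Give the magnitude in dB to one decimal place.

-51.8 dB

|(j19000)² + 730(j19000) + 921600| = |-3.6008e+08 + j1.387e+07| = 3.603e+08
|G(j19000)| = 921600 / 3.603e+08 = 0.0025575
20 log₁₀(0.0025575) = -51.84 dB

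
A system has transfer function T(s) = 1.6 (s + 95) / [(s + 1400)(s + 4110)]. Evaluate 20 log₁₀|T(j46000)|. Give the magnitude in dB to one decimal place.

-89.2 dB

|j46000 + 95| = √(46000² + 95²) = 4.6e+04
|j46000 + 1400| = √(46000² + 1400²) = 4.602e+04
|j46000 + 4110| = √(46000² + 4110²) = 4.618e+04
|T(j46000)| = 1.6 × 4.6e+04 / (4.602e+04 × 4.618e+04) = 3.4629e-05
20 log₁₀(3.4629e-05) = -89.21 dB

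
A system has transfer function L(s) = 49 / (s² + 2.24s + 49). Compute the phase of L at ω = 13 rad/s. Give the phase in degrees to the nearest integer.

-166 deg

∠[(j13)² + 2.24(j13) + 49] = ∠[-120 + j29.12] = 166.36°
∠L(j13) = −166.36° = -166.36°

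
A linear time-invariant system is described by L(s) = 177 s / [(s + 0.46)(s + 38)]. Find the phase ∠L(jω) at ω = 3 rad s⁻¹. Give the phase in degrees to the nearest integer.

4°

∠(j3) = 90.00°
∠(j3 + 0.46) = arctan(3/0.46) = 81.28°
∠(j3 + 38) = arctan(3/38) = 4.51°
∠L(j3) = 90.00° − (81.28° + 4.51°) = 4.20°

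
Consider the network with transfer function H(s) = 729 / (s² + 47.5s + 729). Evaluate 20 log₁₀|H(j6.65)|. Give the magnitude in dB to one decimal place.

|(j6.65)² + 47.5(j6.65) + 729| = |684.78 + j315.88| = 754.1
|H(j6.65)| = 729 / 754.1 = 0.96669
20 log₁₀(0.96669) = -0.29 dB

-0.3 dB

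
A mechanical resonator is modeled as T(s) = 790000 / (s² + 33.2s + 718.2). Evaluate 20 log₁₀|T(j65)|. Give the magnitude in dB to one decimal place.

|(j65)² + 33.2(j65) + 718.2| = |-3506.8 + j2158| = 4118
|T(j65)| = 790000 / 4118 = 191.86
20 log₁₀(191.86) = 45.66 dB

45.7 dB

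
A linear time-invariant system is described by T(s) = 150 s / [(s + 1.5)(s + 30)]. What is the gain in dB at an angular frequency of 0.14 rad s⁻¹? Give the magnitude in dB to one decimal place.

|j0.14| = 0.14
|j0.14 + 1.5| = √(0.14² + 1.5²) = 1.507
|j0.14 + 30| = √(0.14² + 30²) = 30
|T(j0.14)| = 150 × 0.14 / (1.507 × 30) = 0.46464
20 log₁₀(0.46464) = -6.66 dB

-6.7 dB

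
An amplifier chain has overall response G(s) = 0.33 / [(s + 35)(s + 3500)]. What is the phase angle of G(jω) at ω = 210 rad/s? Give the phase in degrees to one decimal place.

-84.0°

∠(j210 + 35) = arctan(210/35) = 80.54°
∠(j210 + 3500) = arctan(210/3500) = 3.43°
∠G(j210) = − (80.54° + 3.43°) = -83.97°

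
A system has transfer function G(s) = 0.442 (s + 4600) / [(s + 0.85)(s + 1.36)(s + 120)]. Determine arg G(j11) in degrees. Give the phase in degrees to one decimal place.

-173.6°

∠(j11 + 4600) = arctan(11/4600) = 0.14°
∠(j11 + 0.85) = arctan(11/0.85) = 85.58°
∠(j11 + 1.36) = arctan(11/1.36) = 82.95°
∠(j11 + 120) = arctan(11/120) = 5.24°
∠G(j11) = 0.14° − (85.58° + 82.95° + 5.24°) = -173.63°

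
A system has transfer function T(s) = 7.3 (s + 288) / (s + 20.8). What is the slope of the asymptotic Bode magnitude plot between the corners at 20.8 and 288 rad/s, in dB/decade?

In this band the factors already past their corner are: pole at 20.8; net slope = -20 dB/decade.

-20 dB/decade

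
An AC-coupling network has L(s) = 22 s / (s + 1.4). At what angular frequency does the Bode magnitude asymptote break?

1.4 rad/s

The single real pole at s = −1.4 gives a corner at ω = 1.4 rad/s.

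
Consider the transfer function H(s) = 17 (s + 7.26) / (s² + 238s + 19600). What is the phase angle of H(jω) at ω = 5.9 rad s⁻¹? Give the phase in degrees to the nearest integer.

∠(j5.9 + 7.26) = arctan(5.9/7.26) = 39.10°
∠[(j5.9)² + 238(j5.9) + 19600] = ∠[19565 + j1404.2] = 4.11°
∠H(j5.9) = 39.10° − 4.11° = 34.99°

35°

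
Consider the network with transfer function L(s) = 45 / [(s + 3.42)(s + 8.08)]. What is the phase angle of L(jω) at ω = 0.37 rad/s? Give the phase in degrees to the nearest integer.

-9°

∠(j0.37 + 3.42) = arctan(0.37/3.42) = 6.17°
∠(j0.37 + 8.08) = arctan(0.37/8.08) = 2.62°
∠L(j0.37) = − (6.17° + 2.62°) = -8.80°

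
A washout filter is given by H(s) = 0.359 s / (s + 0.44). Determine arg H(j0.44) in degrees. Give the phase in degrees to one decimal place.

∠(j0.44) = 90.00°
∠(j0.44 + 0.44) = arctan(0.44/0.44) = 45.00°
∠H(j0.44) = 90.00° − 45.00° = 45.00°

45.0°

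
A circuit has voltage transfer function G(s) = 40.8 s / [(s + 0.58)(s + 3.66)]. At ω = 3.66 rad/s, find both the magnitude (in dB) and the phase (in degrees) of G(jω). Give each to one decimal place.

|G| = 17.8 dB, ∠G = -36.0°

|j3.66| = 3.66
|j3.66 + 0.58| = √(3.66² + 0.58²) = 3.706
|j3.66 + 3.66| = √(3.66² + 3.66²) = 5.176
|G(j3.66)| = 40.8 × 3.66 / (3.706 × 5.176) = 7.7854
20 log₁₀(7.7854) = 17.83 dB
∠(j3.66) = 90.00°
∠(j3.66 + 0.58) = arctan(3.66/0.58) = 81.00°
∠(j3.66 + 3.66) = arctan(3.66/3.66) = 45.00°
∠G(j3.66) = 90.00° − (81.00° + 45.00°) = -36.00°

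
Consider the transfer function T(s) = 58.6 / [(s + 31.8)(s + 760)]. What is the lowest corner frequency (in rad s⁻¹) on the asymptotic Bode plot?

Break frequencies occur at each pole and zero magnitude: 31.8 rad s⁻¹, 760 rad s⁻¹.
The lowest is 31.8 rad s⁻¹.

31.8 rad s⁻¹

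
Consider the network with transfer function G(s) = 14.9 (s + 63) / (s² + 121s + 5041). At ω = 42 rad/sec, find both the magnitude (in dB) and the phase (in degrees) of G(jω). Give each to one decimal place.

|j42 + 63| = √(42² + 63²) = 75.72
|(j42)² + 121(j42) + 5041| = |3277 + j5082| = 6047
|G(j42)| = 14.9 × 75.72 / 6047 = 0.18657
20 log₁₀(0.18657) = -14.58 dB
∠(j42 + 63) = arctan(42/63) = 33.69°
∠[(j42)² + 121(j42) + 5041] = ∠[3277 + j5082] = 57.19°
∠G(j42) = 33.69° − 57.19° = -23.50°

|G| = -14.6 dB, ∠G = -23.5°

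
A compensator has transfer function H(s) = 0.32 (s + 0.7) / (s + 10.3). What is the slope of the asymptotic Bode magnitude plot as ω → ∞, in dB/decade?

0 dB/decade

With 1 zero and 1 pole, the high-frequency asymptotic slope is 20 × (1 − 1) = 0 dB/decade.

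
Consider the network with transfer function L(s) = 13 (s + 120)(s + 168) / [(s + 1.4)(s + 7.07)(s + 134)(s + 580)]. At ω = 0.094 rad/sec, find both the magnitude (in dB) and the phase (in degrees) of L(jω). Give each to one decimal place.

|j0.094 + 120| = √(0.094² + 120²) = 120
|j0.094 + 168| = √(0.094² + 168²) = 168
|j0.094 + 1.4| = √(0.094² + 1.4²) = 1.403
|j0.094 + 7.07| = √(0.094² + 7.07²) = 7.071
|j0.094 + 134| = √(0.094² + 134²) = 134
|j0.094 + 580| = √(0.094² + 580²) = 580
|L(j0.094)| = 13 × 120 × 168 / (1.403 × 7.071 × 134 × 580) = 0.33989
20 log₁₀(0.33989) = -9.37 dB
∠(j0.094 + 120) = arctan(0.094/120) = 0.04°
∠(j0.094 + 168) = arctan(0.094/168) = 0.03°
∠(j0.094 + 1.4) = arctan(0.094/1.4) = 3.84°
∠(j0.094 + 7.07) = arctan(0.094/7.07) = 0.76°
∠(j0.094 + 134) = arctan(0.094/134) = 0.04°
∠(j0.094 + 580) = arctan(0.094/580) = 0.01°
∠L(j0.094) = 0.04° + 0.03° − (3.84° + 0.76° + 0.04° + 0.01°) = -4.58°

|L| = -9.4 dB, ∠L = -4.6°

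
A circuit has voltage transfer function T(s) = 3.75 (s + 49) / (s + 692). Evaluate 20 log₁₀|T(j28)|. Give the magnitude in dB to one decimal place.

-10.3 dB

|j28 + 49| = √(28² + 49²) = 56.44
|j28 + 692| = √(28² + 692²) = 692.6
|T(j28)| = 3.75 × 56.44 / 692.6 = 0.30558
20 log₁₀(0.30558) = -10.30 dB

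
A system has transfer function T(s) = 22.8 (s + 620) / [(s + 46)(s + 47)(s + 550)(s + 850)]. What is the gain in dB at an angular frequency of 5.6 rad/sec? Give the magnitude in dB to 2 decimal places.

-97.21 dB

|j5.6 + 620| = √(5.6² + 620²) = 620
|j5.6 + 46| = √(5.6² + 46²) = 46.34
|j5.6 + 47| = √(5.6² + 47²) = 47.33
|j5.6 + 550| = √(5.6² + 550²) = 550
|j5.6 + 850| = √(5.6² + 850²) = 850
|T(j5.6)| = 22.8 × 620 / (46.34 × 47.33 × 550 × 850) = 1.3785e-05
20 log₁₀(1.3785e-05) = -97.212 dB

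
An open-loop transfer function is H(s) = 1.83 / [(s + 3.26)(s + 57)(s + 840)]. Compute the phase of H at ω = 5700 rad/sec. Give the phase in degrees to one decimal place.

∠(j5700 + 3.26) = arctan(5700/3.26) = 89.97°
∠(j5700 + 57) = arctan(5700/57) = 89.43°
∠(j5700 + 840) = arctan(5700/840) = 81.62°
∠H(j5700) = − (89.97° + 89.43° + 81.62°) = -261.01°

-261.0°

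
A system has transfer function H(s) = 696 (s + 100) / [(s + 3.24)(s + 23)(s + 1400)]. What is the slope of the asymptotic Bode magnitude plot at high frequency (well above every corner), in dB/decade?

With 1 zero and 3 poles, the high-frequency asymptotic slope is 20 × (1 − 3) = -40 dB/decade.

-40 dB/decade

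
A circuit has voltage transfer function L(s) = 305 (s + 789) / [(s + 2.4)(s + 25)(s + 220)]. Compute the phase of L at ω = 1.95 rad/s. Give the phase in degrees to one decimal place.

-43.9°

∠(j1.95 + 789) = arctan(1.95/789) = 0.14°
∠(j1.95 + 2.4) = arctan(1.95/2.4) = 39.09°
∠(j1.95 + 25) = arctan(1.95/25) = 4.46°
∠(j1.95 + 220) = arctan(1.95/220) = 0.51°
∠L(j1.95) = 0.14° − (39.09° + 4.46° + 0.51°) = -43.92°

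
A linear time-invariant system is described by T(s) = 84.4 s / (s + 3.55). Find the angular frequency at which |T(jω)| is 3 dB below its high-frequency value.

For a single-pole high-pass, the −3 dB point is at the pole: ω = 3.55 rad/s.

3.55 rad/s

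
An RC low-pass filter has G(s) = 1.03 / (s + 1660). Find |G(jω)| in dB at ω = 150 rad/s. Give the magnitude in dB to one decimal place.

|j150 + 1660| = √(150² + 1660²) = 1667
|G(j150)| = 1.03 / 1667 = 0.00061796
20 log₁₀(0.00061796) = -64.18 dB

-64.2 dB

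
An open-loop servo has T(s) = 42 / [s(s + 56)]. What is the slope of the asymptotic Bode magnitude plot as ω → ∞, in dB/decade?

With 0 zeros and 2 poles, the high-frequency asymptotic slope is 20 × (0 − 2) = -40 dB/decade.

-40 dB/decade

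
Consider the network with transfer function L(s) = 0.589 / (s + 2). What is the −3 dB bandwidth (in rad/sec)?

2 rad/sec

For a single-pole low-pass, the −3 dB point is at the pole: ω = 2 rad/sec.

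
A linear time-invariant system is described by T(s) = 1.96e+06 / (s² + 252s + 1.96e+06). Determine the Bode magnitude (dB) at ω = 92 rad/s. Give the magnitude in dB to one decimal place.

|(j92)² + 252(j92) + 1.96e+06| = |1.9515e+06 + j23184| = 1.952e+06
|T(j92)| = 1.96e+06 / 1.952e+06 = 1.0043
20 log₁₀(1.0043) = 0.04 dB

0.0 dB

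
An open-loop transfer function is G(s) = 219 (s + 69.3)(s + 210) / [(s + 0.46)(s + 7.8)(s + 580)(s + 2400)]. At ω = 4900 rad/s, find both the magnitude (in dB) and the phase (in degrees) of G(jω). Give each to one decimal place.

|G| = -101.8 dB, ∠G = -150.3°

|j4900 + 69.3| = √(4900² + 69.3²) = 4900
|j4900 + 210| = √(4900² + 210²) = 4904
|j4900 + 0.46| = √(4900² + 0.46²) = 4900
|j4900 + 7.8| = √(4900² + 7.8²) = 4900
|j4900 + 580| = √(4900² + 580²) = 4934
|j4900 + 2400| = √(4900² + 2400²) = 5456
|G(j4900)| = 219 × 4900 × 4904 / (4900 × 4900 × 4934 × 5456) = 8.1429e-06
20 log₁₀(8.1429e-06) = -101.78 dB
∠(j4900 + 69.3) = arctan(4900/69.3) = 89.19°
∠(j4900 + 210) = arctan(4900/210) = 87.55°
∠(j4900 + 0.46) = arctan(4900/0.46) = 89.99°
∠(j4900 + 7.8) = arctan(4900/7.8) = 89.91°
∠(j4900 + 580) = arctan(4900/580) = 83.25°
∠(j4900 + 2400) = arctan(4900/2400) = 63.90°
∠G(j4900) = 89.19° + 87.55° − (89.99° + 89.91° + 83.25° + 63.90°) = -150.32°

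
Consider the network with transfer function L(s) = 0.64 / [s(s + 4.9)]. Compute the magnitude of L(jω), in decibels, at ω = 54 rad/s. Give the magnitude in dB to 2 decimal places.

-73.21 dB

|j54 + 4.9| = √(54² + 4.9²) = 54.22
|j54| = 54
|L(j54)| = 0.64 / (54.22 × 54) = 0.00021858
20 log₁₀(0.00021858) = -73.208 dB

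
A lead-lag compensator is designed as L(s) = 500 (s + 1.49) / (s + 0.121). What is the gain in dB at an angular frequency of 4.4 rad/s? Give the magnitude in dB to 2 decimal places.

54.45 dB

|j4.4 + 1.49| = √(4.4² + 1.49²) = 4.645
|j4.4 + 0.121| = √(4.4² + 0.121²) = 4.402
|L(j4.4)| = 500 × 4.645 / 4.402 = 527.69
20 log₁₀(527.69) = 54.448 dB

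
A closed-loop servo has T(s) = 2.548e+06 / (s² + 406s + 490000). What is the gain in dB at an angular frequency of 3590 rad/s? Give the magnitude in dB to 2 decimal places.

-13.80 dB

|(j3590)² + 406(j3590) + 490000| = |-1.2398e+07 + j1.4575e+06| = 1.248e+07
|T(j3590)| = 2.548e+06 / 1.248e+07 = 0.20411
20 log₁₀(0.20411) = -13.803 dB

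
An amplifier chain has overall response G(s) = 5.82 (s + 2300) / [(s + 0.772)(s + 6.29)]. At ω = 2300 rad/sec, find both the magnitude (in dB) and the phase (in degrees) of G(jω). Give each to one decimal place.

|j2300 + 2300| = √(2300² + 2300²) = 3253
|j2300 + 0.772| = √(2300² + 0.772²) = 2300
|j2300 + 6.29| = √(2300² + 6.29²) = 2300
|G(j2300)| = 5.82 × 3253 / (2300 × 2300) = 0.0035786
20 log₁₀(0.0035786) = -48.93 dB
∠(j2300 + 2300) = arctan(2300/2300) = 45.00°
∠(j2300 + 0.772) = arctan(2300/0.772) = 89.98°
∠(j2300 + 6.29) = arctan(2300/6.29) = 89.84°
∠G(j2300) = 45.00° − (89.98° + 89.84°) = -134.82°

|G| = -48.9 dB, ∠G = -134.8°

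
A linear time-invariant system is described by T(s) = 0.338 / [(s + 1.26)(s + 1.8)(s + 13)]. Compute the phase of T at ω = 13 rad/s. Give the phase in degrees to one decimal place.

∠(j13 + 1.26) = arctan(13/1.26) = 84.46°
∠(j13 + 1.8) = arctan(13/1.8) = 82.12°
∠(j13 + 13) = arctan(13/13) = 45.00°
∠T(j13) = − (84.46° + 82.12° + 45.00°) = -211.58°

-211.6°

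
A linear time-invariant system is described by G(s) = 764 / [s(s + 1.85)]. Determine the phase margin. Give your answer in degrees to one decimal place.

3.8 deg

Gain crossover: |G(jω)| = 1 at ω ≈ 27.6 rad/s.
∠G(j27.6) = −90° − arctan(27.6/1.85) ≈ -176.17°
PM = 180° + (-176.17°) = 3.83°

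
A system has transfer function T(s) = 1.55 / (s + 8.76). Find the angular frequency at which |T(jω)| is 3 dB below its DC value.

For a single-pole low-pass, the −3 dB point is at the pole: ω = 8.76 rad s⁻¹.

8.76 rad s⁻¹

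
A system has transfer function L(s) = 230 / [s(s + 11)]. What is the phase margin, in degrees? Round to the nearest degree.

Gain crossover: |L(jω)| = 1 at ω ≈ 13.3 rad/sec.
∠L(j13.3) = −90° − arctan(13.3/11) ≈ -140.44°
PM = 180° + (-140.44°) = 39.56°

40°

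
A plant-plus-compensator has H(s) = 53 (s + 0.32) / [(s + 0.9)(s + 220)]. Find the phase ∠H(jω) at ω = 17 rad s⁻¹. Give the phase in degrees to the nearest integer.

-2°

∠(j17 + 0.32) = arctan(17/0.32) = 88.92°
∠(j17 + 0.9) = arctan(17/0.9) = 86.97°
∠(j17 + 220) = arctan(17/220) = 4.42°
∠H(j17) = 88.92° − (86.97° + 4.42°) = -2.47°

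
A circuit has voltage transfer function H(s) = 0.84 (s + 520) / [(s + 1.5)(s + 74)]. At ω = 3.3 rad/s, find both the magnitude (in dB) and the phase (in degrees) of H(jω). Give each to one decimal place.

|H| = 4.2 dB, ∠H = -67.7°

|j3.3 + 520| = √(3.3² + 520²) = 520
|j3.3 + 1.5| = √(3.3² + 1.5²) = 3.625
|j3.3 + 74| = √(3.3² + 74²) = 74.07
|H(j3.3)| = 0.84 × 520 / (3.625 × 74.07) = 1.6268
20 log₁₀(1.6268) = 4.23 dB
∠(j3.3 + 520) = arctan(3.3/520) = 0.36°
∠(j3.3 + 1.5) = arctan(3.3/1.5) = 65.56°
∠(j3.3 + 74) = arctan(3.3/74) = 2.55°
∠H(j3.3) = 0.36° − (65.56° + 2.55°) = -67.75°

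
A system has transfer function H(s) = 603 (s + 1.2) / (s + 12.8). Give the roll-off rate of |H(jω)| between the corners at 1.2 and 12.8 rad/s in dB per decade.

In this band the factors already past their corner are: zero at 1.2; net slope = 20 dB/decade.

20 dB/decade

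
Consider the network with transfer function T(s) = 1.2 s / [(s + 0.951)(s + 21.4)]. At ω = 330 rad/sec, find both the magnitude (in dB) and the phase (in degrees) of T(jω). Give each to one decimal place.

|j330| = 330
|j330 + 0.951| = √(330² + 0.951²) = 330
|j330 + 21.4| = √(330² + 21.4²) = 330.7
|T(j330)| = 1.2 × 330 / (330 × 330.7) = 0.0036287
20 log₁₀(0.0036287) = -48.80 dB
∠(j330) = 90.00°
∠(j330 + 0.951) = arctan(330/0.951) = 89.83°
∠(j330 + 21.4) = arctan(330/21.4) = 86.29°
∠T(j330) = 90.00° − (89.83° + 86.29°) = -86.12°

|T| = -48.8 dB, ∠T = -86.1°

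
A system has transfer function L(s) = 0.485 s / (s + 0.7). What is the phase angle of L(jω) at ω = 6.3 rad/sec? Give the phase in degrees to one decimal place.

6.3 deg

∠(j6.3) = 90.00°
∠(j6.3 + 0.7) = arctan(6.3/0.7) = 83.66°
∠L(j6.3) = 90.00° − 83.66° = 6.34°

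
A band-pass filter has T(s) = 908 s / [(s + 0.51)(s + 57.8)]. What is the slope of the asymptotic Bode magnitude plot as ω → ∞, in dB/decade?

With 1 zero and 2 poles, the high-frequency asymptotic slope is 20 × (1 − 2) = -20 dB/decade.

-20 dB/decade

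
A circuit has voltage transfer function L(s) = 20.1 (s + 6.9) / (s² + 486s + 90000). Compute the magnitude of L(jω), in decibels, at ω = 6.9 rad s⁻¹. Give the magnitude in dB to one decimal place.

-53.2 dB

|j6.9 + 6.9| = √(6.9² + 6.9²) = 9.758
|(j6.9)² + 486(j6.9) + 90000| = |89952 + j3353.4| = 9.001e+04
|L(j6.9)| = 20.1 × 9.758 / 9.001e+04 = 0.0021789
20 log₁₀(0.0021789) = -53.24 dB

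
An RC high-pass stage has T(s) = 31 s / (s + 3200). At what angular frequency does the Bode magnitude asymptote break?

The single real pole at s = −3200 gives a corner at ω = 3200 rad s⁻¹.

3200 rad s⁻¹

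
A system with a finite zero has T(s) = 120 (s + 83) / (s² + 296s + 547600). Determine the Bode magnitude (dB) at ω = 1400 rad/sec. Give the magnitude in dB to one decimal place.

-18.8 dB

|j1400 + 83| = √(1400² + 83²) = 1402
|(j1400)² + 296(j1400) + 547600| = |-1.4124e+06 + j4.144e+05| = 1.472e+06
|T(j1400)| = 120 × 1402 / 1.472e+06 = 0.11434
20 log₁₀(0.11434) = -18.84 dB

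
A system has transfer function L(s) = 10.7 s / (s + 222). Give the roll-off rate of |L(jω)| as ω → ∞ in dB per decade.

0 dB/decade

With 1 zero and 1 pole, the high-frequency asymptotic slope is 20 × (1 − 1) = 0 dB/decade.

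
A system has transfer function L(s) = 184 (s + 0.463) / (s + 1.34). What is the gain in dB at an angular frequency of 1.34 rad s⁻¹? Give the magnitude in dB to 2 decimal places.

42.78 dB

|j1.34 + 0.463| = √(1.34² + 0.463²) = 1.418
|j1.34 + 1.34| = √(1.34² + 1.34²) = 1.895
|L(j1.34)| = 184 × 1.418 / 1.895 = 137.66
20 log₁₀(137.66) = 42.776 dB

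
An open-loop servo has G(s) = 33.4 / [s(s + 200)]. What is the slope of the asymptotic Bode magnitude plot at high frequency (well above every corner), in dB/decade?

With 0 zeros and 2 poles, the high-frequency asymptotic slope is 20 × (0 − 2) = -40 dB/decade.

-40 dB/decade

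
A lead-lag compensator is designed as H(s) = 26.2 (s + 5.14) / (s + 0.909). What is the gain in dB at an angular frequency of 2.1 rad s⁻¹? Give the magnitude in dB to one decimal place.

36.1 dB

|j2.1 + 5.14| = √(2.1² + 5.14²) = 5.552
|j2.1 + 0.909| = √(2.1² + 0.909²) = 2.288
|H(j2.1)| = 26.2 × 5.552 / 2.288 = 63.573
20 log₁₀(63.573) = 36.07 dB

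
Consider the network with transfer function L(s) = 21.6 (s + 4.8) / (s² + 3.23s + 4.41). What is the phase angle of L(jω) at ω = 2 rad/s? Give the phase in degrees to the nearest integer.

∠(j2 + 4.8) = arctan(2/4.8) = 22.62°
∠[(j2)² + 3.23(j2) + 4.41] = ∠[0.41 + j6.46] = 86.37°
∠L(j2) = 22.62° − 86.37° = -63.75°

-64°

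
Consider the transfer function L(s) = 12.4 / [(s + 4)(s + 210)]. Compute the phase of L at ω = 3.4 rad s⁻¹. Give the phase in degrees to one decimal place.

∠(j3.4 + 4) = arctan(3.4/4) = 40.36°
∠(j3.4 + 210) = arctan(3.4/210) = 0.93°
∠L(j3.4) = − (40.36° + 0.93°) = -41.29°

-41.3°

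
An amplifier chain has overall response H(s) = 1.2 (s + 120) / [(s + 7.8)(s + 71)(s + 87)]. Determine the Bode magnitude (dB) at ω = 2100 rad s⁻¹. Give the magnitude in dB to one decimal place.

|j2100 + 120| = √(2100² + 120²) = 2103
|j2100 + 7.8| = √(2100² + 7.8²) = 2100
|j2100 + 71| = √(2100² + 71²) = 2101
|j2100 + 87| = √(2100² + 87²) = 2102
|H(j2100)| = 1.2 × 2103 / (2100 × 2101 × 2102) = 2.7216e-07
20 log₁₀(2.7216e-07) = -131.30 dB

-131.3 dB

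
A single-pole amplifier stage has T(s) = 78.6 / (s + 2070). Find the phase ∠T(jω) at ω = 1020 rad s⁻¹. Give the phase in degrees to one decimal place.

-26.2 deg

∠(j1020 + 2070) = arctan(1020/2070) = 26.23°
∠T(j1020) = −26.23° = -26.23°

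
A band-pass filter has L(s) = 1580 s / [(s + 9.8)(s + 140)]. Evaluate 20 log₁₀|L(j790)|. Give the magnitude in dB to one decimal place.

|j790| = 790
|j790 + 9.8| = √(790² + 9.8²) = 790.1
|j790 + 140| = √(790² + 140²) = 802.3
|L(j790)| = 1580 × 790 / (790.1 × 802.3) = 1.9692
20 log₁₀(1.9692) = 5.89 dB

5.9 dB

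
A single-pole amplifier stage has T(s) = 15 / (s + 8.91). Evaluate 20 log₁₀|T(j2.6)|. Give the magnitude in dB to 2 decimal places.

4.17 dB

|j2.6 + 8.91| = √(2.6² + 8.91²) = 9.282
|T(j2.6)| = 15 / 9.282 = 1.6161
20 log₁₀(1.6161) = 4.169 dB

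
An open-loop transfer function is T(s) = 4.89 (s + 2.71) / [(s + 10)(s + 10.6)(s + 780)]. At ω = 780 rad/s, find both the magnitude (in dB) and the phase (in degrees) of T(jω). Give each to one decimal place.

|j780 + 2.71| = √(780² + 2.71²) = 780
|j780 + 10| = √(780² + 10²) = 780.1
|j780 + 10.6| = √(780² + 10.6²) = 780.1
|j780 + 780| = √(780² + 780²) = 1103
|T(j780)| = 4.89 × 780 / (780.1 × 780.1 × 1103) = 5.6824e-06
20 log₁₀(5.6824e-06) = -104.91 dB
∠(j780 + 2.71) = arctan(780/2.71) = 89.80°
∠(j780 + 10) = arctan(780/10) = 89.27°
∠(j780 + 10.6) = arctan(780/10.6) = 89.22°
∠(j780 + 780) = arctan(780/780) = 45.00°
∠T(j780) = 89.80° − (89.27° + 89.22° + 45.00°) = -133.69°

|T| = -104.9 dB, ∠T = -133.7°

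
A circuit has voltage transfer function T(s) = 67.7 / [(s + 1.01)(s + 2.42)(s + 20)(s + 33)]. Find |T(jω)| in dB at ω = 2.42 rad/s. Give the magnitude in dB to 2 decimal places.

|j2.42 + 1.01| = √(2.42² + 1.01²) = 2.622
|j2.42 + 2.42| = √(2.42² + 2.42²) = 3.422
|j2.42 + 20| = √(2.42² + 20²) = 20.15
|j2.42 + 33| = √(2.42² + 33²) = 33.09
|T(j2.42)| = 67.7 / (2.622 × 3.422 × 20.15 × 33.09) = 0.011316
20 log₁₀(0.011316) = -38.926 dB

-38.93 dB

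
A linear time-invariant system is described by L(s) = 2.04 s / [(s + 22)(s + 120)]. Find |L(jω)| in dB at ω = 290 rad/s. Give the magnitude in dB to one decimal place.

|j290| = 290
|j290 + 22| = √(290² + 22²) = 290.8
|j290 + 120| = √(290² + 120²) = 313.8
|L(j290)| = 2.04 × 290 / (290.8 × 313.8) = 0.0064814
20 log₁₀(0.0064814) = -43.77 dB

-43.8 dB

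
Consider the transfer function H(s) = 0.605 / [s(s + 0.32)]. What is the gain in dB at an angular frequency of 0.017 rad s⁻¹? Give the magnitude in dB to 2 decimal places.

|j0.017 + 0.32| = √(0.017² + 0.32²) = 0.3205
|j0.017| = 0.017
|H(j0.017)| = 0.605 / (0.3205 × 0.017) = 111.06
20 log₁₀(111.06) = 40.911 dB

40.91 dB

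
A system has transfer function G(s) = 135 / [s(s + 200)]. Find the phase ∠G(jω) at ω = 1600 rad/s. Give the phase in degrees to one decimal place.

-172.9°

∠(j1600 + 200) = arctan(1600/200) = 82.87°
∠(j1600) = 90.00°
∠G(j1600) = − (82.87° + 90.00°) = -172.87°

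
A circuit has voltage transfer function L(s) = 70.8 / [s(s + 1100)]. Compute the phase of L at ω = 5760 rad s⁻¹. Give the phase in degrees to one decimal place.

∠(j5760 + 1100) = arctan(5760/1100) = 79.19°
∠(j5760) = 90.00°
∠L(j5760) = − (79.19° + 90.00°) = -169.19°

-169.2°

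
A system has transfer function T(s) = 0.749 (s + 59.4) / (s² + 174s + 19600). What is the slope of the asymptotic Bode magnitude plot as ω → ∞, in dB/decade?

With 1 zero and 2 poles, the high-frequency asymptotic slope is 20 × (1 − 2) = -20 dB/decade.

-20 dB/decade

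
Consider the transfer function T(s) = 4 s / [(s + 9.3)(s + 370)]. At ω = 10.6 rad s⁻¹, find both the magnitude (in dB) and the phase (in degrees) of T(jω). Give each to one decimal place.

|T| = -41.8 dB, ∠T = 39.6°

|j10.6| = 10.6
|j10.6 + 9.3| = √(10.6² + 9.3²) = 14.1
|j10.6 + 370| = √(10.6² + 370²) = 370.2
|T(j10.6)| = 4 × 10.6 / (14.1 × 370.2) = 0.0081231
20 log₁₀(0.0081231) = -41.81 dB
∠(j10.6) = 90.00°
∠(j10.6 + 9.3) = arctan(10.6/9.3) = 48.74°
∠(j10.6 + 370) = arctan(10.6/370) = 1.64°
∠T(j10.6) = 90.00° − (48.74° + 1.64°) = 39.62°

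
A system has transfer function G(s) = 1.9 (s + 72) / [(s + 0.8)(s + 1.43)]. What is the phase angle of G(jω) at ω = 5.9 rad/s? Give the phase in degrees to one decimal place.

∠(j5.9 + 72) = arctan(5.9/72) = 4.68°
∠(j5.9 + 0.8) = arctan(5.9/0.8) = 82.28°
∠(j5.9 + 1.43) = arctan(5.9/1.43) = 76.38°
∠G(j5.9) = 4.68° − (82.28° + 76.38°) = -153.97°

-154.0°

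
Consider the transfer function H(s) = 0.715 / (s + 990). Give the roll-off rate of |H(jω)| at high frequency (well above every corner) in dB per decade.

-20 dB/decade

With 0 zeros and 1 pole, the high-frequency asymptotic slope is 20 × (0 − 1) = -20 dB/decade.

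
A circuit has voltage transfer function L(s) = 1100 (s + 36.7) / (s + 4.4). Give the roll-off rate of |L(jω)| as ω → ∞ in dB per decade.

0 dB/decade

With 1 zero and 1 pole, the high-frequency asymptotic slope is 20 × (1 − 1) = 0 dB/decade.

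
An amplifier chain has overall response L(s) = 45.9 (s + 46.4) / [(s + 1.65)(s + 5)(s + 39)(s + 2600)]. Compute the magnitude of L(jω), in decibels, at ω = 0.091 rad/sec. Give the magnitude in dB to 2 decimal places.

-51.90 dB

|j0.091 + 46.4| = √(0.091² + 46.4²) = 46.4
|j0.091 + 1.65| = √(0.091² + 1.65²) = 1.653
|j0.091 + 5| = √(0.091² + 5²) = 5.001
|j0.091 + 39| = √(0.091² + 39²) = 39
|j0.091 + 2600| = √(0.091² + 2600²) = 2600
|L(j0.091)| = 45.9 × 46.4 / (1.653 × 5.001 × 39 × 2600) = 0.0025416
20 log₁₀(0.0025416) = -51.898 dB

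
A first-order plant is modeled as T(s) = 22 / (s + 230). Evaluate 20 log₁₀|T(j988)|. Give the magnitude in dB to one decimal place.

|j988 + 230| = √(988² + 230²) = 1014
|T(j988)| = 22 / 1014 = 0.021687
20 log₁₀(0.021687) = -33.28 dB

-33.3 dB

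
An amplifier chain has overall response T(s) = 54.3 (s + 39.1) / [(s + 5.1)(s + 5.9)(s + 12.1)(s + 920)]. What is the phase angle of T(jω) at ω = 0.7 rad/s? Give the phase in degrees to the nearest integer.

-17°

∠(j0.7 + 39.1) = arctan(0.7/39.1) = 1.03°
∠(j0.7 + 5.1) = arctan(0.7/5.1) = 7.82°
∠(j0.7 + 5.9) = arctan(0.7/5.9) = 6.77°
∠(j0.7 + 12.1) = arctan(0.7/12.1) = 3.31°
∠(j0.7 + 920) = arctan(0.7/920) = 0.04°
∠T(j0.7) = 1.03° − (7.82° + 6.77° + 3.31° + 0.04°) = -16.91°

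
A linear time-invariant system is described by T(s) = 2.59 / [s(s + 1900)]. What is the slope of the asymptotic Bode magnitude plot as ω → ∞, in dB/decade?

-40 dB/decade

With 0 zeros and 2 poles, the high-frequency asymptotic slope is 20 × (0 − 2) = -40 dB/decade.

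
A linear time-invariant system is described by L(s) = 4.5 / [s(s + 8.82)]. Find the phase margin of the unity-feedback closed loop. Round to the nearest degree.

Gain crossover: |L(jω)| = 1 at ω ≈ 0.509 rad/s.
∠L(j0.509) = −90° − arctan(0.509/8.82) ≈ -93.31°
PM = 180° + (-93.31°) = 86.69°

87 deg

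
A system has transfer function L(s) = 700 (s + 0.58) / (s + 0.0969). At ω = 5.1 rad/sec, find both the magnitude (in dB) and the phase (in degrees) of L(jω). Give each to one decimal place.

|j5.1 + 0.58| = √(5.1² + 0.58²) = 5.133
|j5.1 + 0.0969| = √(5.1² + 0.0969²) = 5.101
|L(j5.1)| = 700 × 5.133 / 5.101 = 704.39
20 log₁₀(704.39) = 56.96 dB
∠(j5.1 + 0.58) = arctan(5.1/0.58) = 83.51°
∠(j5.1 + 0.0969) = arctan(5.1/0.0969) = 88.91°
∠L(j5.1) = 83.51° − 88.91° = -5.40°

|L| = 57.0 dB, ∠L = -5.4°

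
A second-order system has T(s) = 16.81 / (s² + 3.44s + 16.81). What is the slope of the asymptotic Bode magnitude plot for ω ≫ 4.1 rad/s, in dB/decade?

-40 dB/decade

With 0 zeros and 2 poles, the high-frequency asymptotic slope is 20 × (0 − 2) = -40 dB/decade.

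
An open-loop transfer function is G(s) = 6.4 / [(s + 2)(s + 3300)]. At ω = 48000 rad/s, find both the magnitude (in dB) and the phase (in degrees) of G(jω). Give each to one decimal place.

|j48000 + 2| = √(48000² + 2²) = 4.8e+04
|j48000 + 3300| = √(48000² + 3300²) = 4.811e+04
|G(j48000)| = 6.4 / (4.8e+04 × 4.811e+04) = 2.7712e-09
20 log₁₀(2.7712e-09) = -171.15 dB
∠(j48000 + 2) = arctan(48000/2) = 90.00°
∠(j48000 + 3300) = arctan(48000/3300) = 86.07°
∠G(j48000) = − (90.00° + 86.07°) = -176.06°

|G| = -171.1 dB, ∠G = -176.1 deg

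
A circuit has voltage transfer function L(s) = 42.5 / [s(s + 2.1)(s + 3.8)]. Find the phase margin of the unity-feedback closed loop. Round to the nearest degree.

Gain crossover: |L(jω)| = 1 at ω ≈ 2.68 rad s⁻¹.
∠L(j2.68) = −90° − arctan(2.68/2.1) − arctan(2.68/3.8) ≈ -177.16°
PM = 180° + (-177.16°) = 2.84°

3 deg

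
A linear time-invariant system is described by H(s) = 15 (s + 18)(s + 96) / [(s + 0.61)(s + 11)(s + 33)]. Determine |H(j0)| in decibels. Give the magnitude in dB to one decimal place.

H(0) = 15 × 18 × 96 / (0.61 × 11 × 33) = 117.06
20 log₁₀(117.06) = 41.37 dB

41.4 dB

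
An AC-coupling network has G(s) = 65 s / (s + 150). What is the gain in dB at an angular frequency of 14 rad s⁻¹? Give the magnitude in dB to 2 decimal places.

|j14| = 14
|j14 + 150| = √(14² + 150²) = 150.7
|G(j14)| = 65 × 14 / 150.7 = 6.0404
20 log₁₀(6.0404) = 15.621 dB

15.62 dB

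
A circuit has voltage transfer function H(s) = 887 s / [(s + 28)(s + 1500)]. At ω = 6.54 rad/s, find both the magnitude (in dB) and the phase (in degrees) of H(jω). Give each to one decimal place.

|j6.54| = 6.54
|j6.54 + 28| = √(6.54² + 28²) = 28.75
|j6.54 + 1500| = √(6.54² + 1500²) = 1500
|H(j6.54)| = 887 × 6.54 / (28.75 × 1500) = 0.1345
20 log₁₀(0.1345) = -17.43 dB
∠(j6.54) = 90.00°
∠(j6.54 + 28) = arctan(6.54/28) = 13.15°
∠(j6.54 + 1500) = arctan(6.54/1500) = 0.25°
∠H(j6.54) = 90.00° − (13.15° + 0.25°) = 76.60°

|H| = -17.4 dB, ∠H = 76.6°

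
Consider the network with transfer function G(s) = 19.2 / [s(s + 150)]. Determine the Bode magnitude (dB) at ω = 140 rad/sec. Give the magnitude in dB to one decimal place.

|j140 + 150| = √(140² + 150²) = 205.2
|j140| = 140
|G(j140)| = 19.2 / (205.2 × 140) = 0.00066839
20 log₁₀(0.00066839) = -63.50 dB

-63.5 dB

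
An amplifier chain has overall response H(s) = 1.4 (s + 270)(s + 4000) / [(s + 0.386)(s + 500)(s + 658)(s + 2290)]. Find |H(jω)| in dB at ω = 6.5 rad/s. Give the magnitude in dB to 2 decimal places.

|j6.5 + 270| = √(6.5² + 270²) = 270.1
|j6.5 + 4000| = √(6.5² + 4000²) = 4000
|j6.5 + 0.386| = √(6.5² + 0.386²) = 6.511
|j6.5 + 500| = √(6.5² + 500²) = 500
|j6.5 + 658| = √(6.5² + 658²) = 658
|j6.5 + 2290| = √(6.5² + 2290²) = 2290
|H(j6.5)| = 1.4 × 270.1 × 4000 / (6.511 × 500 × 658 × 2290) = 0.00030825
20 log₁₀(0.00030825) = -70.222 dB

-70.22 dB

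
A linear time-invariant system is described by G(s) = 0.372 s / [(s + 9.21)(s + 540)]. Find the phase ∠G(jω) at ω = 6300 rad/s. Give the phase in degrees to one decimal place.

-85.0 deg

∠(j6300) = 90.00°
∠(j6300 + 9.21) = arctan(6300/9.21) = 89.92°
∠(j6300 + 540) = arctan(6300/540) = 85.10°
∠G(j6300) = 90.00° − (89.92° + 85.10°) = -85.02°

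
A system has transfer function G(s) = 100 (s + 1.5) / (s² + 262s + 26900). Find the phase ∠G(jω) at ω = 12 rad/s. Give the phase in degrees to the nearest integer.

76°

∠(j12 + 1.5) = arctan(12/1.5) = 82.87°
∠[(j12)² + 262(j12) + 26900] = ∠[26756 + j3144] = 6.70°
∠G(j12) = 82.87° − 6.70° = 76.17°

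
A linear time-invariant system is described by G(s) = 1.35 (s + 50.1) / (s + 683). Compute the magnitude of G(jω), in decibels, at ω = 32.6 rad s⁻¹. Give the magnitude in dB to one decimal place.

|j32.6 + 50.1| = √(32.6² + 50.1²) = 59.77
|j32.6 + 683| = √(32.6² + 683²) = 683.8
|G(j32.6)| = 1.35 × 59.77 / 683.8 = 0.11801
20 log₁₀(0.11801) = -18.56 dB

-18.6 dB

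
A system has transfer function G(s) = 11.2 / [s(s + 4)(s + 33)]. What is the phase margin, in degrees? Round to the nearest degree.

Gain crossover: |G(jω)| = 1 at ω ≈ 0.0848 rad/s.
∠G(j0.0848) = −90° − arctan(0.0848/4) − arctan(0.0848/33) ≈ -91.36°
PM = 180° + (-91.36°) = 88.64°

89°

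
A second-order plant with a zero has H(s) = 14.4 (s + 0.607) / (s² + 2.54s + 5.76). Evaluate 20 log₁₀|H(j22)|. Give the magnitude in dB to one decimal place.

-3.6 dB

|j22 + 0.607| = √(22² + 0.607²) = 22.01
|(j22)² + 2.54(j22) + 5.76| = |-478.24 + j55.88| = 481.5
|H(j22)| = 14.4 × 22.01 / 481.5 = 0.6582
20 log₁₀(0.6582) = -3.63 dB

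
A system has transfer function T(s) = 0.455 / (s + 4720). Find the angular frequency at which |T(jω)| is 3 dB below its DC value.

4720 rad/s

For a single-pole low-pass, the −3 dB point is at the pole: ω = 4720 rad/s.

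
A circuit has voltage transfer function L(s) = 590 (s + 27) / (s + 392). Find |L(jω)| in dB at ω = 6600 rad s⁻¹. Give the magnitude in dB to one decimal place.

55.4 dB

|j6600 + 27| = √(6600² + 27²) = 6600
|j6600 + 392| = √(6600² + 392²) = 6612
|L(j6600)| = 590 × 6600 / 6612 = 588.97
20 log₁₀(588.97) = 55.40 dB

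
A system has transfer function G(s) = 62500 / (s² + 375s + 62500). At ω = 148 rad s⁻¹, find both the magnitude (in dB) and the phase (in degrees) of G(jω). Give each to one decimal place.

|(j148)² + 375(j148) + 62500| = |40596 + j55500| = 6.876e+04
|G(j148)| = 62500 / 6.876e+04 = 0.90893
20 log₁₀(0.90893) = -0.83 dB
∠[(j148)² + 375(j148) + 62500] = ∠[40596 + j55500] = 53.82°
∠G(j148) = −53.82° = -53.82°

|G| = -0.8 dB, ∠G = -53.8 deg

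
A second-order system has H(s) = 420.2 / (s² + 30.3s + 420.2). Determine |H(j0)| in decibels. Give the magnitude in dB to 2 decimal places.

0.00 dB

H(0) = 420.2 / 420.2 = 1
20 log₁₀(1) = 0.000 dB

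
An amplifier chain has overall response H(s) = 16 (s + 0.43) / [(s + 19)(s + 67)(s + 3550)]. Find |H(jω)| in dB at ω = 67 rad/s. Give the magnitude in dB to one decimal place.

|j67 + 0.43| = √(67² + 0.43²) = 67
|j67 + 19| = √(67² + 19²) = 69.64
|j67 + 67| = √(67² + 67²) = 94.75
|j67 + 3550| = √(67² + 3550²) = 3551
|H(j67)| = 16 × 67 / (69.64 × 94.75 × 3551) = 4.5755e-05
20 log₁₀(4.5755e-05) = -86.79 dB

-86.8 dB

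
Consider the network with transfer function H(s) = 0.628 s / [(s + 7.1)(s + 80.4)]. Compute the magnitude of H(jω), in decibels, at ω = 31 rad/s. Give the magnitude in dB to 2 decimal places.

-42.97 dB

|j31| = 31
|j31 + 7.1| = √(31² + 7.1²) = 31.8
|j31 + 80.4| = √(31² + 80.4²) = 86.17
|H(j31)| = 0.628 × 31 / (31.8 × 86.17) = 0.007104
20 log₁₀(0.007104) = -42.970 dB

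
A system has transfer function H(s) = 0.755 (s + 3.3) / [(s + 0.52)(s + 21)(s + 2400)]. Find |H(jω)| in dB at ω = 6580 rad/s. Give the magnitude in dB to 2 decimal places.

|j6580 + 3.3| = √(6580² + 3.3²) = 6580
|j6580 + 0.52| = √(6580² + 0.52²) = 6580
|j6580 + 21| = √(6580² + 21²) = 6580
|j6580 + 2400| = √(6580² + 2400²) = 7004
|H(j6580)| = 0.755 × 6580 / (6580 × 6580 × 7004) = 1.6382e-08
20 log₁₀(1.6382e-08) = -155.713 dB

-155.71 dB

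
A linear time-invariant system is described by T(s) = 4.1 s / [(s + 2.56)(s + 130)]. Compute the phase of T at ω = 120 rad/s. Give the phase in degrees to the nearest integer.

∠(j120) = 90.00°
∠(j120 + 2.56) = arctan(120/2.56) = 88.78°
∠(j120 + 130) = arctan(120/130) = 42.71°
∠T(j120) = 90.00° − (88.78° + 42.71°) = -41.49°

-41°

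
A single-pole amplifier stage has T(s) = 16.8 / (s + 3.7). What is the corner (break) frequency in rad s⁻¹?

3.7 rad s⁻¹

The single real pole at s = −3.7 gives a corner at ω = 3.7 rad s⁻¹.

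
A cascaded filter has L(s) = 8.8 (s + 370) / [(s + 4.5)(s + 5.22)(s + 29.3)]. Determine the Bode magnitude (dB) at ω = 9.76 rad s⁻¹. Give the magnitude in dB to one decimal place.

-1.0 dB

|j9.76 + 370| = √(9.76² + 370²) = 370.1
|j9.76 + 4.5| = √(9.76² + 4.5²) = 10.75
|j9.76 + 5.22| = √(9.76² + 5.22²) = 11.07
|j9.76 + 29.3| = √(9.76² + 29.3²) = 30.88
|L(j9.76)| = 8.8 × 370.1 / (10.75 × 11.07 × 30.88) = 0.88661
20 log₁₀(0.88661) = -1.05 dB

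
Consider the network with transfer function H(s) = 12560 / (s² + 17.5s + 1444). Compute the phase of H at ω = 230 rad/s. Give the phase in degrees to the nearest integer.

∠[(j230)² + 17.5(j230) + 1444] = ∠[-51456 + j4025] = 175.53°
∠H(j230) = −175.53° = -175.53°

-176°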